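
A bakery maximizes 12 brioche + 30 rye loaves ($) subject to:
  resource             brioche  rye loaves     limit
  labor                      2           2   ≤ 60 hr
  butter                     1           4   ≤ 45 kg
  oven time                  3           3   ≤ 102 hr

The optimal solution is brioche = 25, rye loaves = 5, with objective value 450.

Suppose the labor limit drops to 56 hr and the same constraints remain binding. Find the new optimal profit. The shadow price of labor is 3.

Δb = -4, so new z* = 450 + (3)·(-4) = 450 − 12 = 438.

438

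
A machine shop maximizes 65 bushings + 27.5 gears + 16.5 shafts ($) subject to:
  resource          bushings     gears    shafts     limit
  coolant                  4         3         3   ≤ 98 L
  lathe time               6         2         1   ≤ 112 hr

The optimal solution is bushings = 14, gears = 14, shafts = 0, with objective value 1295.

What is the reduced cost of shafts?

Both coolant and lathe time are binding at x*.
The binding rows give the dual system: 4·y_coolant + 6·y_lathe time = 65 and 3·y_coolant + 2·y_lathe time = 27.5.
This yields shadow prices y_coolant = 3.5, y_lathe time = 8.5.
Reduced cost of shafts: c₃ − yᵀa₃ = 16.5 − (3.5·3 + 8.5·1) = 16.5 − 19 = -2.5.

-2.5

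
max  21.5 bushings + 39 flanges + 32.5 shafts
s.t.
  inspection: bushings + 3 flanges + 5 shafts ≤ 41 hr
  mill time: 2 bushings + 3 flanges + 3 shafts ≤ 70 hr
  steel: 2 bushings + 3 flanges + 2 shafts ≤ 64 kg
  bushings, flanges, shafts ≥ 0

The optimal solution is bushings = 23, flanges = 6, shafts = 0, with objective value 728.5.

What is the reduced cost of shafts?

At the optimum: inspection uses 41 of 41 (binding); mill time uses 64 of 70 (slack = 6); steel uses 64 of 64 (binding).
Slack constraints have shadow price 0 (complementary slackness).
The binding rows give the dual system: 1·y_inspection + 2·y_steel = 21.5 and 3·y_inspection + 3·y_steel = 39.
Solving: y_inspection = 4.5, y_steel = 8.5.
Reduced cost of shafts: c₃ − yᵀa₃ = 32.5 − (4.5·5 + 8.5·2) = 32.5 − 39.5 = -7.

-7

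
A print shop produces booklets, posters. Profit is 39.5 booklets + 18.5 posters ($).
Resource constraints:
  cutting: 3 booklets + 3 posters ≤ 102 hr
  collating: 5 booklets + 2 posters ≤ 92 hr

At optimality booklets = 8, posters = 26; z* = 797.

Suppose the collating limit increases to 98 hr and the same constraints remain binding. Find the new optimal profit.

Both cutting and collating are binding at x*.
Dual feasibility on the basic columns requires 3·y_cutting + 5·y_collating = 39.5, 3·y_cutting + 2·y_collating = 18.5.
This yields shadow prices y_cutting = 1.5, y_collating = 7.
Δz = y_collating·Δb = 7 × (6) = 42, so new z* = 797 + 42 = 839.

839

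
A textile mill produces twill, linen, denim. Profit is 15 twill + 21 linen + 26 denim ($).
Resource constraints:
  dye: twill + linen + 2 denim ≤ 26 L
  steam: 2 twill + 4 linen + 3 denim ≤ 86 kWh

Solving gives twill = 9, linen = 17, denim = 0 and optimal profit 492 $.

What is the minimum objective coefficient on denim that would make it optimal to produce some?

At the optimum: dye uses 26 of 26 (binding); steam uses 86 of 86 (binding).
The binding rows give the dual system: 1·y_dye + 2·y_steam = 15 and 1·y_dye + 4·y_steam = 21.
This yields shadow prices y_dye = 9, y_steam = 3.
denim enters the basis when its profit ≥ yᵀa₃ = 9·2 + 3·3 = 27.

27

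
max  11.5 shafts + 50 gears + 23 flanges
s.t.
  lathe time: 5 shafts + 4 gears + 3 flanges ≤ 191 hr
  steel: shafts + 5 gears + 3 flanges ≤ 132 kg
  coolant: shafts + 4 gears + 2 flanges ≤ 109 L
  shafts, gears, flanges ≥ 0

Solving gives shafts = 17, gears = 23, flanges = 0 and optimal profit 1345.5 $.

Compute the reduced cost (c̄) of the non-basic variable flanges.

-4

Binding: steel and coolant. Non-binding: lathe time (14 unused).
By complementary slackness, y = 0 for the non-binding constraint.
Dual feasibility on the basic columns requires 1·y_steel + 1·y_coolant = 11.5, 5·y_steel + 4·y_coolant = 50.
Solving: y_steel = 4, y_coolant = 7.5.
Reduced cost of flanges: c₃ − yᵀa₃ = 23 − (4·3 + 7.5·2) = 23 − 27 = -4.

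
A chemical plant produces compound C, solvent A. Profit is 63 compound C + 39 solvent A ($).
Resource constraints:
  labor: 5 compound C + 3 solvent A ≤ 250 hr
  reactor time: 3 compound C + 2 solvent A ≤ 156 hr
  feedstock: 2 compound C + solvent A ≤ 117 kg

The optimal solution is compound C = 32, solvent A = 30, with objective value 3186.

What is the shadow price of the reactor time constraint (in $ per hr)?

At the optimum: labor uses 250 of 250 (binding); reactor time uses 156 of 156 (binding); feedstock uses 94 of 117 (slack = 23).
By complementary slackness, y = 0 for the non-binding constraint.
From A_Bᵀ y = c: 5·y_labor + 3·y_reactor time = 63; 3·y_labor + 2·y_reactor time = 39.
→ y_labor = 9 and y_reactor time = 6.
Shadow price of reactor time = 6.

6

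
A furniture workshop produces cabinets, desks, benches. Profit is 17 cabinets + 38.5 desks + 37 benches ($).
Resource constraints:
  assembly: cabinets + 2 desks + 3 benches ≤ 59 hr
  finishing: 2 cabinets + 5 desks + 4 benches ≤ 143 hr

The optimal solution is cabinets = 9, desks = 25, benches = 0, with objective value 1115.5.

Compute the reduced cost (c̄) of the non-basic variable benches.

-5

Check each constraint at x*: assembly 59/59 (tight); finishing 143/143 (tight).
Dual feasibility on the basic columns requires 1·y_assembly + 2·y_finishing = 17, 2·y_assembly + 5·y_finishing = 38.5.
Solving: y_assembly = 8, y_finishing = 4.5.
Reduced cost of benches: c₃ − yᵀa₃ = 37 − (8·3 + 4.5·4) = 37 − 42 = -5.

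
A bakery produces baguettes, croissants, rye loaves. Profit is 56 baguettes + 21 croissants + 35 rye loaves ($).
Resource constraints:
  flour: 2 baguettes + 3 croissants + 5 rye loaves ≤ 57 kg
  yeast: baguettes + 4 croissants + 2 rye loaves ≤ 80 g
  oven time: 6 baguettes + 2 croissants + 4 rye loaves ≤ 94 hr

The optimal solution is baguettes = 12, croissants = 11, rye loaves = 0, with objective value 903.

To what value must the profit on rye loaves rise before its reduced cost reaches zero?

Check each constraint at x*: flour 57/57 (tight); yeast 56/80 (slack 24); oven time 94/94 (tight).
Since yeast is not tight, its dual is 0.
Dual feasibility on the basic columns requires 2·y_flour + 6·y_oven time = 56, 3·y_flour + 2·y_oven time = 21.
Solving: y_flour = 1, y_oven time = 9.
rye loaves enters the basis when its profit ≥ yᵀa₃ = 1·5 + 9·4 = 41.

41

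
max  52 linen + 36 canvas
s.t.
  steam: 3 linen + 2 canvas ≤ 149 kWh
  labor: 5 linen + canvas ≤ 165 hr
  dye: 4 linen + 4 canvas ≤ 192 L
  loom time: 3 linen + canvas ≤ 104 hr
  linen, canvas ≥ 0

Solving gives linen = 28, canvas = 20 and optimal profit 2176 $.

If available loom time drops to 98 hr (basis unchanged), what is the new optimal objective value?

2128

Binding: dye and loom time. Non-binding: steam (25 unused), labor (5 unused).
By complementary slackness, y = 0 for the non-binding constraints.
The binding rows give the dual system: 4·y_dye + 3·y_loom time = 52 and 4·y_dye + 1·y_loom time = 36.
→ y_dye = 7 and y_loom time = 8.
Δz = y_loom time·Δb = 8 × (-6) = -48, so new z* = 2176 − 48 = 2128.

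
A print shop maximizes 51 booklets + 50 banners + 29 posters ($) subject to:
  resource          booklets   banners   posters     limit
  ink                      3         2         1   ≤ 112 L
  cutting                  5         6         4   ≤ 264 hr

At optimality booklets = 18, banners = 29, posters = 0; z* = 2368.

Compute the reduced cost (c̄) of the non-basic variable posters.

-2

Check each constraint at x*: ink 112/112 (tight); cutting 264/264 (tight).
From A_Bᵀ y = c: 3·y_ink + 5·y_cutting = 51; 2·y_ink + 6·y_cutting = 50.
→ y_ink = 7 and y_cutting = 6.
Reduced cost of posters: c₃ − yᵀa₃ = 29 − (7·1 + 6·4) = 29 − 31 = -2.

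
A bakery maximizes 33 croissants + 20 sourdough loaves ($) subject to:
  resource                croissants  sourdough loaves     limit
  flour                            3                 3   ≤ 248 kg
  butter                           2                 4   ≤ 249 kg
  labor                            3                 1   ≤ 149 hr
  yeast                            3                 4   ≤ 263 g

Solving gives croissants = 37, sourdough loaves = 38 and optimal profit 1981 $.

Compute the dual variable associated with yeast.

3

Check each constraint at x*: flour 225/248 (slack 23); butter 226/249 (slack 23); labor 149/149 (tight); yeast 263/263 (tight).
Slack constraints have shadow price 0 (complementary slackness).
The binding rows give the dual system: 3·y_labor + 3·y_yeast = 33 and 1·y_labor + 4·y_yeast = 20.
→ y_labor = 8 and y_yeast = 3.
Shadow price of yeast = 3.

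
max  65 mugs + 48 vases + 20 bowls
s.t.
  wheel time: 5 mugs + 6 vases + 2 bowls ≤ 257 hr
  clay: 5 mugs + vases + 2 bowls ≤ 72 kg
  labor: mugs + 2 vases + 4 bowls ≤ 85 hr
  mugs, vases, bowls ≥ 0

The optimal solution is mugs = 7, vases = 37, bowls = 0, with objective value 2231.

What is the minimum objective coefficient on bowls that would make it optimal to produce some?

26

At the optimum: wheel time uses 257 of 257 (binding); clay uses 72 of 72 (binding); labor uses 81 of 85 (slack = 4).
By complementary slackness, y = 0 for the non-binding constraint.
From A_Bᵀ y = c: 5·y_wheel time + 5·y_clay = 65; 6·y_wheel time + 1·y_clay = 48.
→ y_wheel time = 7 and y_clay = 6.
bowls enters the basis when its profit ≥ yᵀa₃ = 7·2 + 6·2 = 26.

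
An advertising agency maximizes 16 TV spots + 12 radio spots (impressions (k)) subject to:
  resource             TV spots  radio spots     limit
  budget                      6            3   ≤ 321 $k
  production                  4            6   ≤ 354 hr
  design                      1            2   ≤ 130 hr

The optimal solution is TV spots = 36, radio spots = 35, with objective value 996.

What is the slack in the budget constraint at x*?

0

budget used = 6·36 + 3·35 = 321; slack = 321 − 321 = 0.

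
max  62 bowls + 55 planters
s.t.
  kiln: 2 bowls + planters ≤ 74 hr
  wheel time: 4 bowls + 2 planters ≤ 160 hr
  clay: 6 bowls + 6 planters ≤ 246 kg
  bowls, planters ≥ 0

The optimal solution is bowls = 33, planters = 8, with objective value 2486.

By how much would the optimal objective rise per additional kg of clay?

At the optimum: kiln uses 74 of 74 (binding); wheel time uses 148 of 160 (slack = 12); clay uses 246 of 246 (binding).
Slack constraints have shadow price 0 (complementary slackness).
The binding rows give the dual system: 2·y_kiln + 6·y_clay = 62 and 1·y_kiln + 6·y_clay = 55.
Solving: y_kiln = 7, y_clay = 8.
Shadow price of clay = 8.

8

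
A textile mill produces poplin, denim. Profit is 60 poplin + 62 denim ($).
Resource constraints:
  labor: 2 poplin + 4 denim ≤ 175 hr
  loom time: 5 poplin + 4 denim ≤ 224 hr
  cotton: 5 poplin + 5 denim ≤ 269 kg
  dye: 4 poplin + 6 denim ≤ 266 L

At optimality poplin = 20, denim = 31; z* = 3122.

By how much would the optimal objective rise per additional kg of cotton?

0

Check each constraint at x*: labor 164/175 (slack 11); loom time 224/224 (tight); cotton 255/269 (slack 14); dye 266/266 (tight).
By complementary slackness, y = 0 for the non-binding constraints.
Dual feasibility on the basic columns requires 5·y_loom time + 4·y_dye = 60, 4·y_loom time + 6·y_dye = 62.
→ y_loom time = 8 and y_dye = 5.
Shadow price of cotton = 0.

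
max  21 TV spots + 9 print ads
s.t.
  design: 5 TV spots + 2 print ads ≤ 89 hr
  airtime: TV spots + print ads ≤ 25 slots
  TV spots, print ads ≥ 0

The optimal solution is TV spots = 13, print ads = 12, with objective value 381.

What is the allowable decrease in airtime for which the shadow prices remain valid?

7.2

Binding constraints: design, airtime. The basis is B = [[5,2],[1,1]] with det 3.
Per unit decrease in airtime, x* moves by d = (0.6667, -1.6667).
The basis stays optimal until print ads reaches 0; allowable decrease = 7.2 slots.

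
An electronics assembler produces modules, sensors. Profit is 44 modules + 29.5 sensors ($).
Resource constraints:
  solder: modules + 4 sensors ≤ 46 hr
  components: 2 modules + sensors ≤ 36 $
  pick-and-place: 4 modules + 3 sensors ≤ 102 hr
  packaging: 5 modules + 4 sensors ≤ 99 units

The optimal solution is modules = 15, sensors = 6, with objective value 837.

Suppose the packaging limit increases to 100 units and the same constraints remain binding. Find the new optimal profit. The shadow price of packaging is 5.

842

Δb = 1, so new z* = 837 + (5)·(1) = 837 + 5 = 842.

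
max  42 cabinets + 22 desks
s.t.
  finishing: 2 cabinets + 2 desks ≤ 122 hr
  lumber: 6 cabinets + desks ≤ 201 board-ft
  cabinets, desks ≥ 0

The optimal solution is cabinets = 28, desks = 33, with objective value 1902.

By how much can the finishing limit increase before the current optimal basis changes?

Binding constraints: finishing, lumber. The basis is B = [[2,2],[6,1]] with det -10.
Per unit increase in finishing, x* moves by d = (-0.1, 0.6).
The basis stays optimal until cabinets reaches 0; allowable increase = 280 hr.

280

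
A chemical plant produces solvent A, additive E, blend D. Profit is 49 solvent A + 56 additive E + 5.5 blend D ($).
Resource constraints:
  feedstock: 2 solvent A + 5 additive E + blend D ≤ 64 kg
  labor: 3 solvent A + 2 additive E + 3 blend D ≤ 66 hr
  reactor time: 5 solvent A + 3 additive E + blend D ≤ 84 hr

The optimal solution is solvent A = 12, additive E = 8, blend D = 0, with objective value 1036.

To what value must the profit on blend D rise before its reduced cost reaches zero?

Check each constraint at x*: feedstock 64/64 (tight); labor 52/66 (slack 14); reactor time 84/84 (tight).
Since labor is not tight, its dual is 0.
From A_Bᵀ y = c: 2·y_feedstock + 5·y_reactor time = 49; 5·y_feedstock + 3·y_reactor time = 56.
Solving: y_feedstock = 7, y_reactor time = 7.
blend D enters the basis when its profit ≥ yᵀa₃ = 7·1 + 7·1 = 14.

14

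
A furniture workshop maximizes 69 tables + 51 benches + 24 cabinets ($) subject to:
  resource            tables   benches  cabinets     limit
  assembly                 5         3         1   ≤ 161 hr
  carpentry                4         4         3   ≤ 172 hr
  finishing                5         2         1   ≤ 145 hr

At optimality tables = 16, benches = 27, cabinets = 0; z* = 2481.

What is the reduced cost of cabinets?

Binding: assembly and carpentry. Non-binding: finishing (11 unused).
Since finishing is not tight, its dual is 0.
From A_Bᵀ y = c: 5·y_assembly + 4·y_carpentry = 69; 3·y_assembly + 4·y_carpentry = 51.
This yields shadow prices y_assembly = 9, y_carpentry = 6.
Reduced cost of cabinets: c₃ − yᵀa₃ = 24 − (9·1 + 6·3) = 24 − 27 = -3.

-3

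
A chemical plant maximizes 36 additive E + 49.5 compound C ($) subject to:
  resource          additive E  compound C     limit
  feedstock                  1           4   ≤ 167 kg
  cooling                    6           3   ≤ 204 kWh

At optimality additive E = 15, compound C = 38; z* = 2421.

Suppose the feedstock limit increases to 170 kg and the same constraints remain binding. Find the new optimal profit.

2448

Both feedstock and cooling are binding at x*.
From A_Bᵀ y = c: 1·y_feedstock + 6·y_cooling = 36; 4·y_feedstock + 3·y_cooling = 49.5.
This yields shadow prices y_feedstock = 9, y_cooling = 4.5.
Δz = y_feedstock·Δb = 9 × (3) = 27, so new z* = 2421 + 27 = 2448.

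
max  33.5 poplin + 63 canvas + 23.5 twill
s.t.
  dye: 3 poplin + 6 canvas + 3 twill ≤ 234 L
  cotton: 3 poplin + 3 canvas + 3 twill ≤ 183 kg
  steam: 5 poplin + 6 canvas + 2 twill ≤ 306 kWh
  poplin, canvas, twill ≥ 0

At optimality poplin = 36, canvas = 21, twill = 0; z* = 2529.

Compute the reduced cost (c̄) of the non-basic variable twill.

At the optimum: dye uses 234 of 234 (binding); cotton uses 171 of 183 (slack = 12); steam uses 306 of 306 (binding).
By complementary slackness, y = 0 for the non-binding constraint.
From A_Bᵀ y = c: 3·y_dye + 5·y_steam = 33.5; 6·y_dye + 6·y_steam = 63.
→ y_dye = 9.5 and y_steam = 1.
Reduced cost of twill: c₃ − yᵀa₃ = 23.5 − (9.5·3 + 1·2) = 23.5 − 30.5 = -7.

-7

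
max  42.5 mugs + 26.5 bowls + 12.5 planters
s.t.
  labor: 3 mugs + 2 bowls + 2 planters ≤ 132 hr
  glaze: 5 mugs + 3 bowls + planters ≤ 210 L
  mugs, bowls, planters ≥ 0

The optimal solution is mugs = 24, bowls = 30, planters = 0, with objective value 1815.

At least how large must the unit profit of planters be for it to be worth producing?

At the optimum: labor uses 132 of 132 (binding); glaze uses 210 of 210 (binding).
The binding rows give the dual system: 3·y_labor + 5·y_glaze = 42.5 and 2·y_labor + 3·y_glaze = 26.5.
This yields shadow prices y_labor = 5, y_glaze = 5.5.
planters enters the basis when its profit ≥ yᵀa₃ = 5·2 + 5.5·1 = 15.5.

15.5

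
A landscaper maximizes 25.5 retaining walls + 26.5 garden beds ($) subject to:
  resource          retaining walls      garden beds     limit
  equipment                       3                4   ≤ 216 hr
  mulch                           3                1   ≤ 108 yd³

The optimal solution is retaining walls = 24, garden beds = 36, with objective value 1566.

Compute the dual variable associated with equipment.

At the optimum: equipment uses 216 of 216 (binding); mulch uses 108 of 108 (binding).
Dual feasibility on the basic columns requires 3·y_equipment + 3·y_mulch = 25.5, 4·y_equipment + 1·y_mulch = 26.5.
Solving: y_equipment = 6, y_mulch = 2.5.
Shadow price of equipment = 6.

6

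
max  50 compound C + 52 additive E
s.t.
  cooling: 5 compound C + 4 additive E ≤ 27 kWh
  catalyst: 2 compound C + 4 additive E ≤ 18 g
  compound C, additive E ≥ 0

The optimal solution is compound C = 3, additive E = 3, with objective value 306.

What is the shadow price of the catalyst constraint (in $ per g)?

Both cooling and catalyst are binding at x*.
The binding rows give the dual system: 5·y_cooling + 2·y_catalyst = 50 and 4·y_cooling + 4·y_catalyst = 52.
This yields shadow prices y_cooling = 8, y_catalyst = 5.
Shadow price of catalyst = 5.

5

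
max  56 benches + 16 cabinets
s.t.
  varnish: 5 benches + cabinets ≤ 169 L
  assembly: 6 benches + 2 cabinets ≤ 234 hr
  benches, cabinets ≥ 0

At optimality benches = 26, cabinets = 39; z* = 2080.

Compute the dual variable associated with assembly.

6

Check each constraint at x*: varnish 169/169 (tight); assembly 234/234 (tight).
Dual feasibility on the basic columns requires 5·y_varnish + 6·y_assembly = 56, 1·y_varnish + 2·y_assembly = 16.
→ y_varnish = 4 and y_assembly = 6.
Shadow price of assembly = 6.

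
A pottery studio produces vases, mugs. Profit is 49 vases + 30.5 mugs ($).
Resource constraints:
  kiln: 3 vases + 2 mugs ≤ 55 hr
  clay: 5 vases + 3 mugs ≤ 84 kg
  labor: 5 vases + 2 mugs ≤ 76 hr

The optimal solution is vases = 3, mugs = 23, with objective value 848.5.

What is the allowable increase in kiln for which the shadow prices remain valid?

Binding constraints: kiln, clay. The basis is B = [[3,2],[5,3]] with det -1.
Per unit increase in kiln, x* moves by d = (-3, 5).
The basis stays optimal until vases reaches 0; allowable increase = 1 hr.

1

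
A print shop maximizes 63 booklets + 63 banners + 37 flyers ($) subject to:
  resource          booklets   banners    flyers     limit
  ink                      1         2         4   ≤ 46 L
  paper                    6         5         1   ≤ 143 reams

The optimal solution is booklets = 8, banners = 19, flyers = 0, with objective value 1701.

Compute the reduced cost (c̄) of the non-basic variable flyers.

Check each constraint at x*: ink 46/46 (tight); paper 143/143 (tight).
The binding rows give the dual system: 1·y_ink + 6·y_paper = 63 and 2·y_ink + 5·y_paper = 63.
This yields shadow prices y_ink = 9, y_paper = 9.
Reduced cost of flyers: c₃ − yᵀa₃ = 37 − (9·4 + 9·1) = 37 − 45 = -8.

-8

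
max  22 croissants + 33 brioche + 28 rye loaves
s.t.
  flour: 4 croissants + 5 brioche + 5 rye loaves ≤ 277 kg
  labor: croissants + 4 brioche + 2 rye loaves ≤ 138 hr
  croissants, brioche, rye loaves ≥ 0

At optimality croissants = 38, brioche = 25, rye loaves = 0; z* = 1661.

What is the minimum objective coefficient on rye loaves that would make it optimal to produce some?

Check each constraint at x*: flour 277/277 (tight); labor 138/138 (tight).
From A_Bᵀ y = c: 4·y_flour + 1·y_labor = 22; 5·y_flour + 4·y_labor = 33.
Solving: y_flour = 5, y_labor = 2.
rye loaves enters the basis when its profit ≥ yᵀa₃ = 5·5 + 2·2 = 29.

29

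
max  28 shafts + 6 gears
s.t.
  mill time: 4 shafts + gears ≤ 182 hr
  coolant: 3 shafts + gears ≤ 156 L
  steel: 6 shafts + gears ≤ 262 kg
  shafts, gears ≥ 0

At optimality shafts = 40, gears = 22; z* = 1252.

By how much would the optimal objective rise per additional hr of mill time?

4

At the optimum: mill time uses 182 of 182 (binding); coolant uses 142 of 156 (slack = 14); steel uses 262 of 262 (binding).
Slack constraints have shadow price 0 (complementary slackness).
Dual feasibility on the basic columns requires 4·y_mill time + 6·y_steel = 28, 1·y_mill time + 1·y_steel = 6.
This yields shadow prices y_mill time = 4, y_steel = 2.
Shadow price of mill time = 4.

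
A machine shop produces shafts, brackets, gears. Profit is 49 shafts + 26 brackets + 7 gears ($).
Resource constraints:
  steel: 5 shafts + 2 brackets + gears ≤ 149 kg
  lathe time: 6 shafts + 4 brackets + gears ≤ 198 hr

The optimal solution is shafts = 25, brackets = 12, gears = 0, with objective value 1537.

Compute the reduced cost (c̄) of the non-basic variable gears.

-2

Both steel and lathe time are binding at x*.
Dual feasibility on the basic columns requires 5·y_steel + 6·y_lathe time = 49, 2·y_steel + 4·y_lathe time = 26.
Solving: y_steel = 5, y_lathe time = 4.
Reduced cost of gears: c₃ − yᵀa₃ = 7 − (5·1 + 4·1) = 7 − 9 = -2.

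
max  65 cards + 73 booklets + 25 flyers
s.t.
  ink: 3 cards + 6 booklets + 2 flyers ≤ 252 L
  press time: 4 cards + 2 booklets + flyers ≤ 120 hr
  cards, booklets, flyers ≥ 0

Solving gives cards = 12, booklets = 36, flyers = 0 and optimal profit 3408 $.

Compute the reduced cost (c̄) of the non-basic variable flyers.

Check each constraint at x*: ink 252/252 (tight); press time 120/120 (tight).
Dual feasibility on the basic columns requires 3·y_ink + 4·y_press time = 65, 6·y_ink + 2·y_press time = 73.
→ y_ink = 9 and y_press time = 9.5.
Reduced cost of flyers: c₃ − yᵀa₃ = 25 − (9·2 + 9.5·1) = 25 − 27.5 = -2.5.

-2.5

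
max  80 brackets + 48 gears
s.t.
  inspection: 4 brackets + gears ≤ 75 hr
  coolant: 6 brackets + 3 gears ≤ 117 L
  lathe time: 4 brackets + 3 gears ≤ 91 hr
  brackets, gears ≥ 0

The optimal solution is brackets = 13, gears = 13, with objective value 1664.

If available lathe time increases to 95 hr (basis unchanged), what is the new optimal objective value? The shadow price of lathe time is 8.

1696

Δb = 4, so new z* = 1664 + (8)·(4) = 1664 + 32 = 1696.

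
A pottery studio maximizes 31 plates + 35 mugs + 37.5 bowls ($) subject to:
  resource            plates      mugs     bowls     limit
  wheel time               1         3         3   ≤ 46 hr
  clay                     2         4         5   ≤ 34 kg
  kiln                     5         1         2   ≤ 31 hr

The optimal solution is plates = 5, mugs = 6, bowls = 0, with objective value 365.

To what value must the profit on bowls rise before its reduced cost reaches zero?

Binding: clay and kiln. Non-binding: wheel time (23 unused).
Slack constraints have shadow price 0 (complementary slackness).
The binding rows give the dual system: 2·y_clay + 5·y_kiln = 31 and 4·y_clay + 1·y_kiln = 35.
→ y_clay = 8 and y_kiln = 3.
bowls enters the basis when its profit ≥ yᵀa₃ = 8·5 + 3·2 = 46.

46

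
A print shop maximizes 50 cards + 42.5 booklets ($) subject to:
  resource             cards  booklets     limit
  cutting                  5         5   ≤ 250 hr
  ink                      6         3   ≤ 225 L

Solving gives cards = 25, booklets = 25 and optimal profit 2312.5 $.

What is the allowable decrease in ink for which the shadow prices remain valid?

75

Binding constraints: cutting, ink. The basis is B = [[5,5],[6,3]] with det -15.
Per unit decrease in ink, x* moves by d = (-0.3333, 0.3333).
The basis stays optimal until cards reaches 0; allowable decrease = 75 L.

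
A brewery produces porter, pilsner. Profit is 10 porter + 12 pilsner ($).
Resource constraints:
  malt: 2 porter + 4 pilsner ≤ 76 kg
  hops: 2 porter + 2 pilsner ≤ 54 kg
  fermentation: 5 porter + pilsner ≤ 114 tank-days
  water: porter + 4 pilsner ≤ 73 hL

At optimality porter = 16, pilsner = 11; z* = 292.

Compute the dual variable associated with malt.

At the optimum: malt uses 76 of 76 (binding); hops uses 54 of 54 (binding); fermentation uses 91 of 114 (slack = 23); water uses 60 of 73 (slack = 13).
By complementary slackness, y = 0 for the non-binding constraints.
From A_Bᵀ y = c: 2·y_malt + 2·y_hops = 10; 4·y_malt + 2·y_hops = 12.
Solving: y_malt = 1, y_hops = 4.
Shadow price of malt = 1.

1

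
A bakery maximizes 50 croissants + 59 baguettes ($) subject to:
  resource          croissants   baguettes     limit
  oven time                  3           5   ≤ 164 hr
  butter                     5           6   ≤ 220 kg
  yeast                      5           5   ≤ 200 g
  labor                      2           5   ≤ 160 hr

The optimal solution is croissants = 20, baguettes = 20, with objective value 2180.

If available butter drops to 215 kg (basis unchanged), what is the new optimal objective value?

At the optimum: oven time uses 160 of 164 (slack = 4); butter uses 220 of 220 (binding); yeast uses 200 of 200 (binding); labor uses 140 of 160 (slack = 20).
By complementary slackness, y = 0 for the non-binding constraints.
From A_Bᵀ y = c: 5·y_butter + 5·y_yeast = 50; 6·y_butter + 5·y_yeast = 59.
Solving: y_butter = 9, y_yeast = 1.
Δz = y_butter·Δb = 9 × (-5) = -45, so new z* = 2180 − 45 = 2135.

2135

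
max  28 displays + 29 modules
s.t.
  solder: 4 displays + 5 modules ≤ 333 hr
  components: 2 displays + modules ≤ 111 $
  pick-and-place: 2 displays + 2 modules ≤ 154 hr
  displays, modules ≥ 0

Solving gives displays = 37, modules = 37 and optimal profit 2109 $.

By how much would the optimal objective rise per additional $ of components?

4

Check each constraint at x*: solder 333/333 (tight); components 111/111 (tight); pick-and-place 148/154 (slack 6).
Since pick-and-place is not tight, its dual is 0.
From A_Bᵀ y = c: 4·y_solder + 2·y_components = 28; 5·y_solder + 1·y_components = 29.
Solving: y_solder = 5, y_components = 4.
Shadow price of components = 4.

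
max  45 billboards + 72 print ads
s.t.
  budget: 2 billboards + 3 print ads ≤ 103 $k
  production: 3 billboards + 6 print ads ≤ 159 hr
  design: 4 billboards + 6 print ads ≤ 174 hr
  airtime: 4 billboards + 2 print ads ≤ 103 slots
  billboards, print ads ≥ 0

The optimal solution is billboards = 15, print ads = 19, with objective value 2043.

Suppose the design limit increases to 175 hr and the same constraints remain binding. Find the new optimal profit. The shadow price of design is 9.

2052

Δb = 1, so new z* = 2043 + (9)·(1) = 2043 + 9 = 2052.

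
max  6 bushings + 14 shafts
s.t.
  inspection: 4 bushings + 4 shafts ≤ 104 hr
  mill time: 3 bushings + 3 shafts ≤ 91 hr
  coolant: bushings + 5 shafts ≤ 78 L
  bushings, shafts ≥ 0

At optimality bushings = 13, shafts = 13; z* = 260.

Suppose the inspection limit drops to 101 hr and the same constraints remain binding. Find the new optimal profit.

At the optimum: inspection uses 104 of 104 (binding); mill time uses 78 of 91 (slack = 13); coolant uses 78 of 78 (binding).
By complementary slackness, y = 0 for the non-binding constraint.
Dual feasibility on the basic columns requires 4·y_inspection + 1·y_coolant = 6, 4·y_inspection + 5·y_coolant = 14.
Solving: y_inspection = 1, y_coolant = 2.
Δz = y_inspection·Δb = 1 × (-3) = -3, so new z* = 260 − 3 = 257.

257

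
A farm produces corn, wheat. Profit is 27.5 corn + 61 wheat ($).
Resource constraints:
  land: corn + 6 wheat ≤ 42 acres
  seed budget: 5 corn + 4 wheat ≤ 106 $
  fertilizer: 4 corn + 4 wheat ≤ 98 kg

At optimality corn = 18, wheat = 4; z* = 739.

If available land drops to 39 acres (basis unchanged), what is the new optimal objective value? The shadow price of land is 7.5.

Δb = -3, so new z* = 739 + (7.5)·(-3) = 739 − 22.5 = 716.5.

716.5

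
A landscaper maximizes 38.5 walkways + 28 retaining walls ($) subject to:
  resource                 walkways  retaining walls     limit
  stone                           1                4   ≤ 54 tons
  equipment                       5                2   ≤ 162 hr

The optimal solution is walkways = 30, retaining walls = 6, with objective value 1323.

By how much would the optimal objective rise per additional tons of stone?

At the optimum: stone uses 54 of 54 (binding); equipment uses 162 of 162 (binding).
The binding rows give the dual system: 1·y_stone + 5·y_equipment = 38.5 and 4·y_stone + 2·y_equipment = 28.
→ y_stone = 3.5 and y_equipment = 7.
Shadow price of stone = 3.5.

3.5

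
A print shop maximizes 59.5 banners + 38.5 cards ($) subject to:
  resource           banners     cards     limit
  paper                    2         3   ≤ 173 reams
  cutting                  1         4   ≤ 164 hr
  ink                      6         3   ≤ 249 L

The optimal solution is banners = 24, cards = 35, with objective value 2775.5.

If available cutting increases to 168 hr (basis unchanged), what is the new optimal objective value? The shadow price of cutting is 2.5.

2785.5

Δb = 4, so new z* = 2775.5 + (2.5)·(4) = 2775.5 + 10 = 2785.5.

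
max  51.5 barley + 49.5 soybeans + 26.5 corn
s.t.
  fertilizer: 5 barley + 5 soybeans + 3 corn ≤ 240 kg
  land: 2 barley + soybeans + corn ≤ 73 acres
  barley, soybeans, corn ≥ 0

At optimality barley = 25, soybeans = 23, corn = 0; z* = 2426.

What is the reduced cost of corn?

At the optimum: fertilizer uses 240 of 240 (binding); land uses 73 of 73 (binding).
From A_Bᵀ y = c: 5·y_fertilizer + 2·y_land = 51.5; 5·y_fertilizer + 1·y_land = 49.5.
→ y_fertilizer = 9.5 and y_land = 2.
Reduced cost of corn: c₃ − yᵀa₃ = 26.5 − (9.5·3 + 2·1) = 26.5 − 30.5 = -4.

-4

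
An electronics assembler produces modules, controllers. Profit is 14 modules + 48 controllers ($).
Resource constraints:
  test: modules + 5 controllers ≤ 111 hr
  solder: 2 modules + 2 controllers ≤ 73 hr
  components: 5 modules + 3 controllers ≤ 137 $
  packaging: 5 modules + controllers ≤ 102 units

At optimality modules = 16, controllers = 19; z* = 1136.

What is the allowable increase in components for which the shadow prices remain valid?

Binding constraints: test, components. The basis is B = [[1,5],[5,3]] with det -22.
Per unit increase in components, x* moves by d = (0.2273, -0.0455).
The basis stays optimal until packaging becomes binding; allowable increase = 2.75 $.

2.75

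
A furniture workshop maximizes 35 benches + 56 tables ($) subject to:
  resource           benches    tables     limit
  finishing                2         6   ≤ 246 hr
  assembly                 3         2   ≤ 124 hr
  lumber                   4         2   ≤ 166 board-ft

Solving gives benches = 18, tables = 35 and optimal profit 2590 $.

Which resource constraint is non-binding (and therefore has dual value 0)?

finishing: 246/246 (binding)
assembly: 124/124 (binding)
lumber: 142/166 (slack 24)
By complementary slackness, a constraint with positive slack has shadow price 0 → lumber.

lumber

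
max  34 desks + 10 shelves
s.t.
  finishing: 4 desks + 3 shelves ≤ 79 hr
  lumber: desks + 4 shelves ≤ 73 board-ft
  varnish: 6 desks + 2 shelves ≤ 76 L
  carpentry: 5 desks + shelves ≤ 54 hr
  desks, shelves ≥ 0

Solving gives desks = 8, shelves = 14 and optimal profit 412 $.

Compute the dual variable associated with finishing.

0

At the optimum: finishing uses 74 of 79 (slack = 5); lumber uses 64 of 73 (slack = 9); varnish uses 76 of 76 (binding); carpentry uses 54 of 54 (binding).
By complementary slackness, y = 0 for the non-binding constraints.
The binding rows give the dual system: 6·y_varnish + 5·y_carpentry = 34 and 2·y_varnish + 1·y_carpentry = 10.
Solving: y_varnish = 4, y_carpentry = 2.
Shadow price of finishing = 0.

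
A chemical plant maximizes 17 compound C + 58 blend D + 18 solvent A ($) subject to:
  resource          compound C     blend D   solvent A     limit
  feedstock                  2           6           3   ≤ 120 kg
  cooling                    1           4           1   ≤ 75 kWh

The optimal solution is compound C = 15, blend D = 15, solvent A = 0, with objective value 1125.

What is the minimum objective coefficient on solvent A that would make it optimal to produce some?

Both feedstock and cooling are binding at x*.
The binding rows give the dual system: 2·y_feedstock + 1·y_cooling = 17 and 6·y_feedstock + 4·y_cooling = 58.
This yields shadow prices y_feedstock = 5, y_cooling = 7.
solvent A enters the basis when its profit ≥ yᵀa₃ = 5·3 + 7·1 = 22.

22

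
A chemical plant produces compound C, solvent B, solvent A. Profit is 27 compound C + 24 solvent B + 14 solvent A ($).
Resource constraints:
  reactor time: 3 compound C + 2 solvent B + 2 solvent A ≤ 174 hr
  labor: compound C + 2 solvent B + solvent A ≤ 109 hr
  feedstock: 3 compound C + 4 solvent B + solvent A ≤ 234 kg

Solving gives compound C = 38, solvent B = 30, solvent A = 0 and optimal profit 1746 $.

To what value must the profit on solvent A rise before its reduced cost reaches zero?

15

Check each constraint at x*: reactor time 174/174 (tight); labor 98/109 (slack 11); feedstock 234/234 (tight).
Slack constraints have shadow price 0 (complementary slackness).
Dual feasibility on the basic columns requires 3·y_reactor time + 3·y_feedstock = 27, 2·y_reactor time + 4·y_feedstock = 24.
Solving: y_reactor time = 6, y_feedstock = 3.
solvent A enters the basis when its profit ≥ yᵀa₃ = 6·2 + 3·1 = 15.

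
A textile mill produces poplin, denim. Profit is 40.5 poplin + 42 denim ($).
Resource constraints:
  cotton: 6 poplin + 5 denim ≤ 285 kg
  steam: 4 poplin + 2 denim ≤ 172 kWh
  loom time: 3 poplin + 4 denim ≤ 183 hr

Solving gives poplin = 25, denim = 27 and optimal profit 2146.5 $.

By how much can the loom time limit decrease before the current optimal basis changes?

Binding constraints: cotton, loom time. The basis is B = [[6,5],[3,4]] with det 9.
Per unit decrease in loom time, x* moves by d = (0.5556, -0.6667).
The basis stays optimal until steam becomes binding; allowable decrease = 20.25 hr.

20.25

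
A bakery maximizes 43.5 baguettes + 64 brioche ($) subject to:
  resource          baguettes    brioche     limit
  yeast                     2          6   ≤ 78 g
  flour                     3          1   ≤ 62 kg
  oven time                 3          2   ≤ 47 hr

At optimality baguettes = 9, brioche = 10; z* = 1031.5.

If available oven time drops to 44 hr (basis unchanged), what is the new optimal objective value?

At the optimum: yeast uses 78 of 78 (binding); flour uses 37 of 62 (slack = 25); oven time uses 47 of 47 (binding).
Slack constraints have shadow price 0 (complementary slackness).
The binding rows give the dual system: 2·y_yeast + 3·y_oven time = 43.5 and 6·y_yeast + 2·y_oven time = 64.
→ y_yeast = 7.5 and y_oven time = 9.5.
Δz = y_oven time·Δb = 9.5 × (-3) = -28.5, so new z* = 1031.5 − 28.5 = 1003.

1003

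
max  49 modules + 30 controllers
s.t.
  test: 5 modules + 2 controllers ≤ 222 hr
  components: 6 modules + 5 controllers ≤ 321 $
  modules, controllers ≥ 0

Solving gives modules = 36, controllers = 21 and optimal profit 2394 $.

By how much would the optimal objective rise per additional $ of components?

4

Check each constraint at x*: test 222/222 (tight); components 321/321 (tight).
The binding rows give the dual system: 5·y_test + 6·y_components = 49 and 2·y_test + 5·y_components = 30.
→ y_test = 5 and y_components = 4.
Shadow price of components = 4.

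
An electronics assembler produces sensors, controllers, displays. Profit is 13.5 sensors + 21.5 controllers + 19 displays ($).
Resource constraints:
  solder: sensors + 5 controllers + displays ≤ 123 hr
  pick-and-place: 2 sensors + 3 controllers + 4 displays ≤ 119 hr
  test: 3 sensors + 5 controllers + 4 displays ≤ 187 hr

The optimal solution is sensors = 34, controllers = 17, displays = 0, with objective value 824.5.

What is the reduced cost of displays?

At the optimum: solder uses 119 of 123 (slack = 4); pick-and-place uses 119 of 119 (binding); test uses 187 of 187 (binding).
Slack constraints have shadow price 0 (complementary slackness).
Dual feasibility on the basic columns requires 2·y_pick-and-place + 3·y_test = 13.5, 3·y_pick-and-place + 5·y_test = 21.5.
Solving: y_pick-and-place = 3, y_test = 2.5.
Reduced cost of displays: c₃ − yᵀa₃ = 19 − (3·4 + 2.5·4) = 19 − 22 = -3.

-3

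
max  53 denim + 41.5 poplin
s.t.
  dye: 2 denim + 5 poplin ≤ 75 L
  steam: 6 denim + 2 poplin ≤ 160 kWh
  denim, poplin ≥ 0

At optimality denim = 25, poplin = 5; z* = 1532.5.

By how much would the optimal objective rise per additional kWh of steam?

Both dye and steam are binding at x*.
The binding rows give the dual system: 2·y_dye + 6·y_steam = 53 and 5·y_dye + 2·y_steam = 41.5.
→ y_dye = 5.5 and y_steam = 7.
Shadow price of steam = 7.

7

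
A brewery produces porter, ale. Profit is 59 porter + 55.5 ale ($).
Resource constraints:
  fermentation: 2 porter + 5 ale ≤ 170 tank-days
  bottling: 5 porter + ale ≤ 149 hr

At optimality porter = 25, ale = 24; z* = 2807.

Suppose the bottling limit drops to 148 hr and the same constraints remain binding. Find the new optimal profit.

2799

Both fermentation and bottling are binding at x*.
The binding rows give the dual system: 2·y_fermentation + 5·y_bottling = 59 and 5·y_fermentation + 1·y_bottling = 55.5.
Solving: y_fermentation = 9.5, y_bottling = 8.
Δz = y_bottling·Δb = 8 × (-1) = -8, so new z* = 2807 − 8 = 2799.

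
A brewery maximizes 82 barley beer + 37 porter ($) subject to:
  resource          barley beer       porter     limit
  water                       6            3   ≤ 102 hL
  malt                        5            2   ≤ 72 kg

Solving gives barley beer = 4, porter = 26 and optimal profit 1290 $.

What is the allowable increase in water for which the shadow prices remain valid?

Binding constraints: water, malt. The basis is B = [[6,3],[5,2]] with det -3.
Per unit increase in water, x* moves by d = (-0.6667, 1.6667).
The basis stays optimal until barley beer reaches 0; allowable increase = 6 hL.

6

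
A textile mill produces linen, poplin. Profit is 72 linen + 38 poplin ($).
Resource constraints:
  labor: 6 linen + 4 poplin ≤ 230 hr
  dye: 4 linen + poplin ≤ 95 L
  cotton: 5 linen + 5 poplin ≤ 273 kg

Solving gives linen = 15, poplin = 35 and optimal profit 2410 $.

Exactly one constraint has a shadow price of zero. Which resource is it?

labor: 230/230 (binding)
dye: 95/95 (binding)
cotton: 250/273 (slack 23)
By complementary slackness, a constraint with positive slack has shadow price 0 → cotton.

cotton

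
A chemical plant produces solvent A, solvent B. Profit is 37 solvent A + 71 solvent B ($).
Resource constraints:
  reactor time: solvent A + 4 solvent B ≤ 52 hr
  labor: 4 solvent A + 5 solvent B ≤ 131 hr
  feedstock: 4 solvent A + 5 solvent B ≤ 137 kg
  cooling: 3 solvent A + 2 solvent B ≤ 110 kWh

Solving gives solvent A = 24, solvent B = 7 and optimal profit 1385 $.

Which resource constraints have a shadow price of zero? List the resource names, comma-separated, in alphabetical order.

cooling, feedstock

reactor time: 52/52 (binding)
labor: 131/131 (binding)
feedstock: 131/137 (slack 6)
cooling: 86/110 (slack 24)
By complementary slackness, a constraint with positive slack has shadow price 0 → cooling, feedstock.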